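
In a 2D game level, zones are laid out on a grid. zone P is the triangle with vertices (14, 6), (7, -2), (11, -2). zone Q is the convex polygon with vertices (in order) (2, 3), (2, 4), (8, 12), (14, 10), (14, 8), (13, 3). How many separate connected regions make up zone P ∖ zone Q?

2

zone P ∖ zone Q splits into 2 disjoint pieces (area 0.3386, area 13.75).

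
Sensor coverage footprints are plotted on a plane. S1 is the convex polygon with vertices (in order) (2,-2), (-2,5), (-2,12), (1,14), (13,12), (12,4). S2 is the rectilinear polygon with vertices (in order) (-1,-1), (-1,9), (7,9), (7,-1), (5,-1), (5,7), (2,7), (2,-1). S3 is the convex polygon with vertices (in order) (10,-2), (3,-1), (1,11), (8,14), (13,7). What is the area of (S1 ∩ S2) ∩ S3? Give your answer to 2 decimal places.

The region (S1 ∩ S2) ∩ S3 is the polygon with vertices (7,9), (7,1), (5,-0.2), (5,7), (2,7), (2,5), (1.333,9).
By the shoelace formula its area is 24.53.

24.53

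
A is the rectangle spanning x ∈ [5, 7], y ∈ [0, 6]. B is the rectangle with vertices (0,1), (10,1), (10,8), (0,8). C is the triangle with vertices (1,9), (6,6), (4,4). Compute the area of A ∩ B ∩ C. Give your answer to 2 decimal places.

0.50

The intersection is the polygon with vertices (6,6), (5,5), (5,6).
By the shoelace formula its area is 0.50.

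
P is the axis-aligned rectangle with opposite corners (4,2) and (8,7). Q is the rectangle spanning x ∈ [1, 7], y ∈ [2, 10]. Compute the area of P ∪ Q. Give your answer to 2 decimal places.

By inclusion–exclusion:
Individual areas: |P| = 20, |Q| = 48.
|P∩Q|: x∈[4,7], y∈[2,7] → 3·5 = 15.
|P ∪ Q| = 68 − 15 = 53.00.

53.00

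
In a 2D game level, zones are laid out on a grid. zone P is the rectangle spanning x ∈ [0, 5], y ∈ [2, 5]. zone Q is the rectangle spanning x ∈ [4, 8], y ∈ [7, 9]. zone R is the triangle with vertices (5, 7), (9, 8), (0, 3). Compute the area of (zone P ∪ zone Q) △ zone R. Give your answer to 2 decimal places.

|zone P ∪ zone Q| = 23.
|(zone P ∪ zone Q) ∩ zone R| = 2.0472.
|(zone P ∪ zone Q) △ zone R| = 23 + 5.5 − 4.0944 = 24.41.

24.41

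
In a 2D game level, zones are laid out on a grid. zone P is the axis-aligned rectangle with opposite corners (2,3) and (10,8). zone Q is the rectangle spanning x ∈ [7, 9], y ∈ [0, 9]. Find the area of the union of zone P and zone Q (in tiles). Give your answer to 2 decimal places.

48.00

By inclusion–exclusion:
Individual areas: |zone P| = 40, |zone Q| = 18.
|zone P∩zone Q|: x∈[7,9], y∈[3,8] → 2·5 = 10.
|zone P ∪ zone Q| = 58 − 10 = 48.00.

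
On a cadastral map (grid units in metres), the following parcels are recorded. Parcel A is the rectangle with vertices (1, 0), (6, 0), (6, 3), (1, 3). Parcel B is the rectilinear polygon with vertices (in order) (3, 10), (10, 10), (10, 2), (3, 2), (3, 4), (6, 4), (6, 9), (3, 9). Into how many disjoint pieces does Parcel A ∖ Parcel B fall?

Parcel A ∖ Parcel B is a single connected region.

1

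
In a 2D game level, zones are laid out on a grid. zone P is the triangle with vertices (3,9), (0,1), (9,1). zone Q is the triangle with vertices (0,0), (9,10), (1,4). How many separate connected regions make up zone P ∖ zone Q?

zone P ∖ zone Q splits into 3 disjoint pieces (area 6.1357, area 0.25, area 19.8818).

3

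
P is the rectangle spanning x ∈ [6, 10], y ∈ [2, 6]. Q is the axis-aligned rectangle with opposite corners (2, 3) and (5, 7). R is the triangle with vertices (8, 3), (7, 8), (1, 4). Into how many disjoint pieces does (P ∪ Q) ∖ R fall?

3

(P ∪ Q) ∖ R splits into 3 disjoint pieces (area 11.1857, area 1.9286, area 4).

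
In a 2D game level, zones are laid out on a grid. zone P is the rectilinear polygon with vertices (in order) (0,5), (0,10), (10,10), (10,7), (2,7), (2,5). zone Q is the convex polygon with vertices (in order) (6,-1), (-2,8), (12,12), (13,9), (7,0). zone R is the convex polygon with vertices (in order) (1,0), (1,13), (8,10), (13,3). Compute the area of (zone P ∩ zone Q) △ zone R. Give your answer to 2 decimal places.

|zone P ∩ zone Q| = 30.1786.
|(zone P ∩ zone Q) ∩ zone R| = 23.9143.
|(zone P ∩ zone Q) △ zone R| = 30.1786 + 95 − 47.8286 = 77.35.

77.35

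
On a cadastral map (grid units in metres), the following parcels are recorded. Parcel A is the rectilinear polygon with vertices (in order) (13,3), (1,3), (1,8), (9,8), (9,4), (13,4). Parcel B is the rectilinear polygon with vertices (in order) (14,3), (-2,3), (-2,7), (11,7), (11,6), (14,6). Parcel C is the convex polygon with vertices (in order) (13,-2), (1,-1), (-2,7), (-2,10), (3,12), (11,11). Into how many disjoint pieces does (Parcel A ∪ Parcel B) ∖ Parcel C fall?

(Parcel A ∪ Parcel B) ∖ Parcel C splits into 2 disjoint pieces (area 3, area 6).

2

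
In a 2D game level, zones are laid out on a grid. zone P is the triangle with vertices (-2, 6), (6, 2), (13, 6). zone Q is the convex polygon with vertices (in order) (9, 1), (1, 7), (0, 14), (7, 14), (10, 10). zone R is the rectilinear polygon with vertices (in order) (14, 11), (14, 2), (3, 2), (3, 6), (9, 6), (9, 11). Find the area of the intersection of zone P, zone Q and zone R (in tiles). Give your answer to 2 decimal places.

The intersection is the polygon with vertices (3,5.5), (3,6), (9,6), (9.556,6), (9.322,3.898), (6.946,2.541).
By the shoelace formula its area is 14.66.

14.66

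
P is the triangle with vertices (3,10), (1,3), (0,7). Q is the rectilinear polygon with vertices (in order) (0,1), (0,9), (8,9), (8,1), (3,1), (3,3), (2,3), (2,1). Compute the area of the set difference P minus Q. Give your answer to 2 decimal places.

0.36

|P| = 7.5, |P∩Q| = 7.1429.
|P ∖ Q| = |P| − |P∩Q| = 7.5 − 7.1429 = 0.36.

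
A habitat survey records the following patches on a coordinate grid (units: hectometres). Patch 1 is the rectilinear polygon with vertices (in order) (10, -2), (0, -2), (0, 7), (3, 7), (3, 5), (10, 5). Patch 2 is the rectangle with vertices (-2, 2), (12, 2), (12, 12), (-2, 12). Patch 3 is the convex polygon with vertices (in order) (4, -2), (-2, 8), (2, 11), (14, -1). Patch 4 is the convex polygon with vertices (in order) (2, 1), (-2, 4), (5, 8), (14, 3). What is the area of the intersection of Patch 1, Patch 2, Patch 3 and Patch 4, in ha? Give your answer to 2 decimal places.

28.53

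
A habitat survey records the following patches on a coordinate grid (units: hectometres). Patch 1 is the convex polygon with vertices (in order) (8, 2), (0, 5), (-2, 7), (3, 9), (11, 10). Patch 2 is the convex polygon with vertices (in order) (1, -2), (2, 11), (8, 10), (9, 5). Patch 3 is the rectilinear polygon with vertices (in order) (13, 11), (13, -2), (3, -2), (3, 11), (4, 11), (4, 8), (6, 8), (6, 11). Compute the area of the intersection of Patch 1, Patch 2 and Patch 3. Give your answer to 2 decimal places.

30.49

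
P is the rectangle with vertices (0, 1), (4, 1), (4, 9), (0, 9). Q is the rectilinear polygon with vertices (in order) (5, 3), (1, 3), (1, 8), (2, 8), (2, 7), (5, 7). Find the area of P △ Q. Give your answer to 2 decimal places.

|P| = 32, |Q| = 17, |P∩Q| = 13.
|P △ Q| = |P| + |Q| − 2·|P∩Q| = 32 + 17 − 26 = 23.00.

23.00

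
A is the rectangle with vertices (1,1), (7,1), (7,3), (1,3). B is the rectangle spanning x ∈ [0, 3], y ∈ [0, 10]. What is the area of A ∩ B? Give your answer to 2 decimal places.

4.00

|A∩B|: x∈[1,3], y∈[1,3] → 2·2 = 4.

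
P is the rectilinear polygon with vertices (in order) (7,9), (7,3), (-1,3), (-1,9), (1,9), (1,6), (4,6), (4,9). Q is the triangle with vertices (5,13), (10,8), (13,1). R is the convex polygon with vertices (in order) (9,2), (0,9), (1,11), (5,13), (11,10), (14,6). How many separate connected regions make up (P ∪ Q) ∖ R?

(P ∪ Q) ∖ R splits into 2 disjoint pieces (area 25.7698, area 1.0199).

2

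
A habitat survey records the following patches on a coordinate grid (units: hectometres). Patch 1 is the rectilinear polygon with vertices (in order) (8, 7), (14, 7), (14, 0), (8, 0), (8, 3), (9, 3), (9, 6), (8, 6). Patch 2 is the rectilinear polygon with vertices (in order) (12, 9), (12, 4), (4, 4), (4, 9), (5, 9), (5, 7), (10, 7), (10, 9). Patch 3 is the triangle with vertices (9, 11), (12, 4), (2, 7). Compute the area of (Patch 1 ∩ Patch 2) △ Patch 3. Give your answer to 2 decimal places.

|Patch 1 ∩ Patch 2| = 10.
|(Patch 1 ∩ Patch 2) ∩ Patch 3| = 6.7214.
|(Patch 1 ∩ Patch 2) △ Patch 3| = 10 + 30.5 − 13.4429 = 27.06.

27.06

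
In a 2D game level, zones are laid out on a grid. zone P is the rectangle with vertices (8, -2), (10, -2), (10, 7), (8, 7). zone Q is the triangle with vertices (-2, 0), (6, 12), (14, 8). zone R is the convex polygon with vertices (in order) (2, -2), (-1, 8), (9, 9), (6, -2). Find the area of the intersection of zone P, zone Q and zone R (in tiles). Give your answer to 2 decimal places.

The intersection is the polygon with vertices (8.454,7), (8,5.333), (8,7).
By the shoelace formula its area is 0.38.

0.38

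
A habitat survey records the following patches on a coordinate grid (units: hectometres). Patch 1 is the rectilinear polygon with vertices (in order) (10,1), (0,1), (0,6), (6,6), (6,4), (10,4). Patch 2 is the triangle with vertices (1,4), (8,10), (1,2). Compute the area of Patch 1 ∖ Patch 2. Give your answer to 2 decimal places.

37.33

|Patch 1| = 42, |Patch 1∩Patch 2| = 4.6667.
|Patch 1 ∖ Patch 2| = |Patch 1| − |Patch 1∩Patch 2| = 42 − 4.6667 = 37.33.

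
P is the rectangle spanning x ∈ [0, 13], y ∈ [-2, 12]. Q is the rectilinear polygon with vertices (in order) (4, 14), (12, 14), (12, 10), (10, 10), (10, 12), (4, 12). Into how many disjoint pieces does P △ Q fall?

1

P △ Q is a single connected region.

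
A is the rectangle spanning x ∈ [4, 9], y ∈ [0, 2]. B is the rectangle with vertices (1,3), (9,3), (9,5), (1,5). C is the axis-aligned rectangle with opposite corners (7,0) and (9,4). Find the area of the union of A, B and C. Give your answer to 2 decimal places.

By inclusion–exclusion:
Individual areas: |A| = 10, |B| = 16, |C| = 8.
|A∩B| = 0 (no overlap).
|A∩C|: x∈[7,9], y∈[0,2] → 2·2 = 4.
|B∩C|: x∈[7,9], y∈[3,4] → 2·1 = 2.
|A∩B∩C| = 0.
|A ∪ B ∪ C| = 34 − 6 + 0 = 28.00.

28.00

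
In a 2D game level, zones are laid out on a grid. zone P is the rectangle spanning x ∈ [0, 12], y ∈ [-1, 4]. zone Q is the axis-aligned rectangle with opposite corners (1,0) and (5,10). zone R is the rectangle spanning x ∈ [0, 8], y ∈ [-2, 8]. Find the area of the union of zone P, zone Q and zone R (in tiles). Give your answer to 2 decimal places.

108.00

By inclusion–exclusion:
Individual areas: |zone P| = 60, |zone Q| = 40, |zone R| = 80.
|zone P∩zone Q|: x∈[1,5], y∈[0,4] → 4·4 = 16.
|zone P∩zone R|: x∈[0,8], y∈[-1,4] → 8·5 = 40.
|zone Q∩zone R|: x∈[1,5], y∈[0,8] → 4·8 = 32.
|zone P∩zone Q∩zone R| = 16.
|zone P ∪ zone Q ∪ zone R| = 180 − 88 + 16 = 108.00.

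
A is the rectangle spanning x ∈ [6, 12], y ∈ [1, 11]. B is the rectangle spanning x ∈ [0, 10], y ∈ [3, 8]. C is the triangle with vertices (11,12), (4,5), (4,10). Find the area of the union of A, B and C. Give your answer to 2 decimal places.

By inclusion–exclusion:
Individual areas: |A| = 60, |B| = 50, |C| = 17.5.
|A∩B|: x∈[6,10], y∈[3,8] → 4·5 = 20.
|A∩C| = 7.6786.
|B∩C| = 4.5.
|A∩B∩C| = 0.5.
|A ∪ B ∪ C| = 127.5 − 32.1786 + 0.5 = 95.82.

95.82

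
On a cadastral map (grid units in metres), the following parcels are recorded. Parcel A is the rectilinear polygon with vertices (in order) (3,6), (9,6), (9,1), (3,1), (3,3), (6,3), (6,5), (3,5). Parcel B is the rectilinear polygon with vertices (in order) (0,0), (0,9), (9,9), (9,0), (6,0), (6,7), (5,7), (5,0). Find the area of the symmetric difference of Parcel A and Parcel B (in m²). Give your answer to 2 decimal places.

|Parcel A| = 24, |Parcel B| = 74, |Parcel A∩Parcel B| = 21.
|Parcel A △ Parcel B| = |Parcel A| + |Parcel B| − 2·|Parcel A∩Parcel B| = 24 + 74 − 42 = 56.00.

56.00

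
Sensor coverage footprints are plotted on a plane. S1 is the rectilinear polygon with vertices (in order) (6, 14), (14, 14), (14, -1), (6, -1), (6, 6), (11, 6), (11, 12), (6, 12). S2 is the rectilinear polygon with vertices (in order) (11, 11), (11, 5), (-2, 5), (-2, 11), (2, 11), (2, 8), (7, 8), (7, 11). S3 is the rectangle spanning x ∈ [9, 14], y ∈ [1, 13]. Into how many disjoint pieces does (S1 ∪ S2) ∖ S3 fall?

2

(S1 ∪ S2) ∖ S3 splits into 2 disjoint pieces (area 11, area 79).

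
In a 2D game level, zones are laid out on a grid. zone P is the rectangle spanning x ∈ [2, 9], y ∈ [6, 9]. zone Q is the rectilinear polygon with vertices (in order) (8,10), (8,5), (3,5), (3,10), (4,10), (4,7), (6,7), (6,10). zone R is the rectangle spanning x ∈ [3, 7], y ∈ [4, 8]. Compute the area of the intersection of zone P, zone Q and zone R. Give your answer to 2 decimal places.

The intersection is the polygon with vertices (3,6), (3,8), (4,8), (4,7), (6,7), (6,8), (7,8), (7,6).
By the shoelace formula its area is 6.00.

6.00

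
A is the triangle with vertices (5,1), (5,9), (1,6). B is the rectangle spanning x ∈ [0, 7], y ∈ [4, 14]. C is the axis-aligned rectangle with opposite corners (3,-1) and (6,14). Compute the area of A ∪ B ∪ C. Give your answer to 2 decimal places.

85.10

By inclusion–exclusion:
Individual areas: |A| = 16, |B| = 70, |C| = 45.
|A∩B| = 12.4.
|A∩C| = 12.
|B∩C|: x∈[3,6], y∈[4,14] → 3·10 = 30.
|A∩B∩C| = 8.5.
|A ∪ B ∪ C| = 131 − 54.4 + 8.5 = 85.10.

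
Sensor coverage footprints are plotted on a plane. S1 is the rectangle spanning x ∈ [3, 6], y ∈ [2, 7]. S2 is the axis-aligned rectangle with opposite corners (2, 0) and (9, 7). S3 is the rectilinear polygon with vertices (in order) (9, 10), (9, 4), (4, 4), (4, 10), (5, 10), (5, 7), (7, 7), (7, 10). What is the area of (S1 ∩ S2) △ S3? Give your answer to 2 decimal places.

|S1 ∩ S2| = 15.
|(S1 ∩ S2) ∩ S3| = 6.
|(S1 ∩ S2) △ S3| = 15 + 24 − 12 = 27.00.

27.00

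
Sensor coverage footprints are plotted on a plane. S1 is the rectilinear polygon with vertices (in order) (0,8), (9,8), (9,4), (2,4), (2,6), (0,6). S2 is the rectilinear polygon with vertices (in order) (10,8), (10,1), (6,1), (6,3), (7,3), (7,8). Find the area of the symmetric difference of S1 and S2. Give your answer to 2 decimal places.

|S1| = 32, |S2| = 23, |S1∩S2| = 8.
|S1 △ S2| = |S1| + |S2| − 2·|S1∩S2| = 32 + 23 − 16 = 39.00.

39.00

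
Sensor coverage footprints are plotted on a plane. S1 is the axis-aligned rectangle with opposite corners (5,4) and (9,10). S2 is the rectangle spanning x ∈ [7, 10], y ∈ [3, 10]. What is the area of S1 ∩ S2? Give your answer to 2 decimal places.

|S1∩S2|: x∈[7,9], y∈[4,10] → 2·6 = 12.

12.00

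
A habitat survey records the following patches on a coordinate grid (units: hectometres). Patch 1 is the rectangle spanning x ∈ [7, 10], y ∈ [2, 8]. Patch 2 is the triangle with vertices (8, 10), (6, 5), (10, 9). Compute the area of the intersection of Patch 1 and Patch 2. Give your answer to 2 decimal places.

1.95

The intersection is the polygon with vertices (9,8), (7,6), (7,7.5), (7.2,8).
By the shoelace formula its area is 1.95.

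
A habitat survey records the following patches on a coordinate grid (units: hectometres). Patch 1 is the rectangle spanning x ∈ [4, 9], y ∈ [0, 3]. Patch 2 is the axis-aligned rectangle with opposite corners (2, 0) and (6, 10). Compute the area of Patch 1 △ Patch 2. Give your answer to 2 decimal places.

43.00

|Patch 1∩Patch 2|: x∈[4,6], y∈[0,3] → 2·3 = 6.
|Patch 1 △ Patch 2| = |Patch 1| + |Patch 2| − 2·|Patch 1∩Patch 2| = 15 + 40 − 12 = 43.00.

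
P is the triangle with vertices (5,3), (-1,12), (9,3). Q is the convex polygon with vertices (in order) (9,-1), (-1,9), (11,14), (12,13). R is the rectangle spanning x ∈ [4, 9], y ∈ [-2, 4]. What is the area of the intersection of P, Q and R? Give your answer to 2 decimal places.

3.78

The intersection is the polygon with vertices (9,3), (5,3), (4.333,4), (7.889,4).
By the shoelace formula its area is 3.78.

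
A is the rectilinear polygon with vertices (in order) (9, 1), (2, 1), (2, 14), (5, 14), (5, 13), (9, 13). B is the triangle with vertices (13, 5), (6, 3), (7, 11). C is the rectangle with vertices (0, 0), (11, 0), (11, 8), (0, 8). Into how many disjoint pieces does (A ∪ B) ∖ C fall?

(A ∪ B) ∖ C splits into 2 disjoint pieces (area 38.5, area 2.5714).

2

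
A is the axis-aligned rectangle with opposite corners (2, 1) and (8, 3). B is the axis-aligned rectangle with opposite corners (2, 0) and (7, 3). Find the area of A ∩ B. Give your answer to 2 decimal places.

10.00

|A∩B|: x∈[2,7], y∈[1,3] → 5·2 = 10.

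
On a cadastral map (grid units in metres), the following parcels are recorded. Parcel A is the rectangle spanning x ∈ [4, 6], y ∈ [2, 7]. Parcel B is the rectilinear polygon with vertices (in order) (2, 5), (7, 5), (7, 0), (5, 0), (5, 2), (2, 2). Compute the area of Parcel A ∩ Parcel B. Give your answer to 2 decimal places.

6.00

The intersection is the polygon with vertices (6,2), (5,2), (4,2), (4,5), (6,5).
By the shoelace formula its area is 6.00.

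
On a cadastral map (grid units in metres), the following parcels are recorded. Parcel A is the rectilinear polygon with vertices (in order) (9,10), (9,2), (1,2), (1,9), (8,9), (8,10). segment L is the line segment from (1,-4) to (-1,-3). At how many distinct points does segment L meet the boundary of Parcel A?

0

The segment lies entirely outside Parcel A and never meets its boundary.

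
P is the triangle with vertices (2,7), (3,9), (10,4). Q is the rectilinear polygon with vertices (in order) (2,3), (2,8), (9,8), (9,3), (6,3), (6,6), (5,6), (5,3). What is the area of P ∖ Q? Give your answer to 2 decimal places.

1.43

|P| = 9.5, |P∩Q| = 8.0679.
|P ∖ Q| = |P| − |P∩Q| = 9.5 − 8.0679 = 1.43.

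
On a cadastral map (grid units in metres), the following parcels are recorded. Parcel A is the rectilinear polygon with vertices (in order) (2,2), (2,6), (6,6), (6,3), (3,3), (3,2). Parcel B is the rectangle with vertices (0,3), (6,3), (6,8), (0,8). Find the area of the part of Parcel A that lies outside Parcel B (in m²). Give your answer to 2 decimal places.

1.00

|Parcel A| = 13, |Parcel A∩Parcel B| = 12.
|Parcel A ∖ Parcel B| = |Parcel A| − |Parcel A∩Parcel B| = 13 − 12 = 1.00.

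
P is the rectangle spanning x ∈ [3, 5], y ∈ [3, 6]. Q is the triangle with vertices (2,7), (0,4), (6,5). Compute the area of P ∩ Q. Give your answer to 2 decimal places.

The intersection is the polygon with vertices (5,4.833), (3,4.5), (3,6), (4,6), (5,5.5).
By the shoelace formula its area is 2.42.

2.42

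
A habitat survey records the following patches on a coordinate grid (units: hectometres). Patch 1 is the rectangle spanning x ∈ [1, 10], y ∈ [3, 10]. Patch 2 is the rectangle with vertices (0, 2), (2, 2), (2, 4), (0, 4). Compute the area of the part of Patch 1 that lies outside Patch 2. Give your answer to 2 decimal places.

|Patch 1∩Patch 2|: x∈[1,2], y∈[3,4] → 1·1 = 1.
|Patch 1| = 63.
|Patch 1 ∖ Patch 2| = |Patch 1| − |Patch 1∩Patch 2| = 63 − 1 = 62.00.

62.00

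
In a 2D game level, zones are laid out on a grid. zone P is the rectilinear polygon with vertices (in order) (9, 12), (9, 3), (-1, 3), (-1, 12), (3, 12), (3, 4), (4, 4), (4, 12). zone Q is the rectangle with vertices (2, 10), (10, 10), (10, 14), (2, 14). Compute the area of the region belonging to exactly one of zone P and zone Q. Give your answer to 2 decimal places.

|zone P| = 82, |zone Q| = 32, |zone P∩zone Q| = 12.
|zone P △ zone Q| = |zone P| + |zone Q| − 2·|zone P∩zone Q| = 82 + 32 − 24 = 90.00.

90.00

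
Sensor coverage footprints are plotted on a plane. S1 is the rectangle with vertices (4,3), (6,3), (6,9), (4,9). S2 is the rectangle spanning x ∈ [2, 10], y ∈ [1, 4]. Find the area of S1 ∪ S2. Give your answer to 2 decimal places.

34.00

By inclusion–exclusion:
Individual areas: |S1| = 12, |S2| = 24.
|S1∩S2|: x∈[4,6], y∈[3,4] → 2·1 = 2.
|S1 ∪ S2| = 36 − 2 = 34.00.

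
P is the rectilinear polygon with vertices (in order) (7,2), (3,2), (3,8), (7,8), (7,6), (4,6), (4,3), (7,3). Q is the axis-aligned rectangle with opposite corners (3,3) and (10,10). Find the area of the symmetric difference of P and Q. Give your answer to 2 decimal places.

|P| = 15, |Q| = 49, |P∩Q| = 11.
|P △ Q| = |P| + |Q| − 2·|P∩Q| = 15 + 49 − 22 = 42.00.

42.00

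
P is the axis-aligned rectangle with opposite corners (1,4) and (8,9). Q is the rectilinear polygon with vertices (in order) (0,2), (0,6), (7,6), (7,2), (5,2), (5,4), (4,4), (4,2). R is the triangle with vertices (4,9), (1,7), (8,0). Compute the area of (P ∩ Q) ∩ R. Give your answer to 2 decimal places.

5.56

The region (P ∩ Q) ∩ R is the polygon with vertices (5.333,6), (6.222,4), (5,4), (4,4), (2,6).
By the shoelace formula its area is 5.56.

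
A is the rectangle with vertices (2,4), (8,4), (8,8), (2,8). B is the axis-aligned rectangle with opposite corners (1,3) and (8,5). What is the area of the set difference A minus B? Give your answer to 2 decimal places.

18.00

|A∩B|: x∈[2,8], y∈[4,5] → 6·1 = 6.
|A| = 24.
|A ∖ B| = |A| − |A∩B| = 24 − 6 = 18.00.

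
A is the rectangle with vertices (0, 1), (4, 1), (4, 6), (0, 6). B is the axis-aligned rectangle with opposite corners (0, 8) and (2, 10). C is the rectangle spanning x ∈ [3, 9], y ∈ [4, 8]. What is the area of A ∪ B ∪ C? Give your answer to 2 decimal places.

By inclusion–exclusion:
Individual areas: |A| = 20, |B| = 4, |C| = 24.
|A∩B| = 0 (no overlap).
|A∩C|: x∈[3,4], y∈[4,6] → 1·2 = 2.
|B∩C| = 0 (no overlap).
|A∩B∩C| = 0.
|A ∪ B ∪ C| = 48 − 2 + 0 = 46.00.

46.00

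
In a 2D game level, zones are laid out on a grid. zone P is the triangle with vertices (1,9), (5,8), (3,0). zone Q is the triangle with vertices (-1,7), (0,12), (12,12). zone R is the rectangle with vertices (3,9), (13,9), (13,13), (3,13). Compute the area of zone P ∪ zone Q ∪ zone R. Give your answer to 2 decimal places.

70.66

By inclusion–exclusion:
Individual areas: |zone P| = 17, |zone Q| = 30, |zone R| = 40.
|zone P∩zone Q| = 1.0384.
|zone P∩zone R| = 0.
|zone Q∩zone R| = 15.3.
|zone P∩zone Q∩zone R| = 0.
|zone P ∪ zone Q ∪ zone R| = 87 − 16.3384 + 0 = 70.66.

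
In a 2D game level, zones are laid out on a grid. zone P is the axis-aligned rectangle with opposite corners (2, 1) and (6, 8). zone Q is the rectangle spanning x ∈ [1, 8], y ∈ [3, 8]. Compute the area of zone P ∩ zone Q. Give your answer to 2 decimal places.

20.00

|zone P∩zone Q|: x∈[2,6], y∈[3,8] → 4·5 = 20.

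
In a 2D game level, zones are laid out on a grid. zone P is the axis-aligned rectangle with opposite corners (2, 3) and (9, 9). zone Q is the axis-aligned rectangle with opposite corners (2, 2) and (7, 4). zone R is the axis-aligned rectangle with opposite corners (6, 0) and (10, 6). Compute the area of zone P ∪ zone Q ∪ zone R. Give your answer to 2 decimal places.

By inclusion–exclusion:
Individual areas: |zone P| = 42, |zone Q| = 10, |zone R| = 24.
|zone P∩zone Q|: x∈[2,7], y∈[3,4] → 5·1 = 5.
|zone P∩zone R|: x∈[6,9], y∈[3,6] → 3·3 = 9.
|zone Q∩zone R|: x∈[6,7], y∈[2,4] → 1·2 = 2.
|zone P∩zone Q∩zone R| = 1.
|zone P ∪ zone Q ∪ zone R| = 76 − 16 + 1 = 61.00.

61.00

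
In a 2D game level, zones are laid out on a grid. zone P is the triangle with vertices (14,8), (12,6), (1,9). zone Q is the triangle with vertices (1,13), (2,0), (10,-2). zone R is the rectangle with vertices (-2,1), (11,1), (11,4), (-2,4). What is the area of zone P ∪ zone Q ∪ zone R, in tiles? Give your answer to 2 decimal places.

86.83

By inclusion–exclusion:
Individual areas: |zone P| = 14, |zone Q| = 51, |zone R| = 39.
|zone P∩zone Q| = 0.6973.
|zone P∩zone R| = 0.
|zone Q∩zone R| = 16.4769.
|zone P∩zone Q∩zone R| = 0.
|zone P ∪ zone Q ∪ zone R| = 104 − 17.1743 + 0 = 86.83.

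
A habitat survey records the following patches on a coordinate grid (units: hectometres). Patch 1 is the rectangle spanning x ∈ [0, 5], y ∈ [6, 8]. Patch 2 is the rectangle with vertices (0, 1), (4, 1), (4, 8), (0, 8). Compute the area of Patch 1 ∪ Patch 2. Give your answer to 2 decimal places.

By inclusion–exclusion:
Individual areas: |Patch 1| = 10, |Patch 2| = 28.
|Patch 1∩Patch 2|: x∈[0,4], y∈[6,8] → 4·2 = 8.
|Patch 1 ∪ Patch 2| = 38 − 8 = 30.00.

30.00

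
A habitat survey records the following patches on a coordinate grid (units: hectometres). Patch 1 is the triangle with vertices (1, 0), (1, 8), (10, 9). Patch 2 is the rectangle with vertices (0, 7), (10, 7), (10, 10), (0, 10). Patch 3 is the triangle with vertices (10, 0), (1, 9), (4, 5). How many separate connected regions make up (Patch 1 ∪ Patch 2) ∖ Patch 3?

1

(Patch 1 ∪ Patch 2) ∖ Patch 3 is a single connected region.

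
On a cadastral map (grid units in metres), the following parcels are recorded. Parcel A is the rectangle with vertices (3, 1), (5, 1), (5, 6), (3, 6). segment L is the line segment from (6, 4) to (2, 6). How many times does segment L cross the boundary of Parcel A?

2

The segment meets the boundary at (3,5.5), (5,4.5).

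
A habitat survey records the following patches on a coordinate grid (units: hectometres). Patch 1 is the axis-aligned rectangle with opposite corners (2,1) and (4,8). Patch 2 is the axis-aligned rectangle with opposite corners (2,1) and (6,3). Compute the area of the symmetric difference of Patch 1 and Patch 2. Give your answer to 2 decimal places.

|Patch 1∩Patch 2|: x∈[2,4], y∈[1,3] → 2·2 = 4.
|Patch 1 △ Patch 2| = |Patch 1| + |Patch 2| − 2·|Patch 1∩Patch 2| = 14 + 8 − 8 = 14.00.

14.00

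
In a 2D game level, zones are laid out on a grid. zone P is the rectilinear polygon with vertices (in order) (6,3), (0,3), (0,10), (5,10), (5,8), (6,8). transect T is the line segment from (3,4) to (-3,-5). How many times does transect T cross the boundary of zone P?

1

The segment meets the boundary at (2.333,3).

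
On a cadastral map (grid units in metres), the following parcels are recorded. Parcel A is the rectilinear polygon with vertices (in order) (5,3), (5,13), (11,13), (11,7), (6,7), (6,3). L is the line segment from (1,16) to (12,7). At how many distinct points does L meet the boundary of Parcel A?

The segment meets the boundary at (11,7.818), (5,12.727).

2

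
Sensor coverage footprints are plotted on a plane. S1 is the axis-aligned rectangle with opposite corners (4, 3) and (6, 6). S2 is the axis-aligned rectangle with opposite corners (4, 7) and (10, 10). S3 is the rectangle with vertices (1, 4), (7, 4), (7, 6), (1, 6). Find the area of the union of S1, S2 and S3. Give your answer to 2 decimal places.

By inclusion–exclusion:
Individual areas: |S1| = 6, |S2| = 18, |S3| = 12.
|S1∩S2| = 0 (no overlap).
|S1∩S3|: x∈[4,6], y∈[4,6] → 2·2 = 4.
|S2∩S3| = 0 (no overlap).
|S1∩S2∩S3| = 0.
|S1 ∪ S2 ∪ S3| = 36 − 4 + 0 = 32.00.

32.00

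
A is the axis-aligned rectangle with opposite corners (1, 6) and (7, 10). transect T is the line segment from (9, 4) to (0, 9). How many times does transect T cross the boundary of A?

The segment meets the boundary at (1,8.444), (5.4,6).

2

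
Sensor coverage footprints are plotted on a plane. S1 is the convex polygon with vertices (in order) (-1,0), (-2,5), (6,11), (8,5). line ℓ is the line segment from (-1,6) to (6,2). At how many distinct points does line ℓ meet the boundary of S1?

2

The segment meets the boundary at (4.324,2.958), (-0.811,5.892).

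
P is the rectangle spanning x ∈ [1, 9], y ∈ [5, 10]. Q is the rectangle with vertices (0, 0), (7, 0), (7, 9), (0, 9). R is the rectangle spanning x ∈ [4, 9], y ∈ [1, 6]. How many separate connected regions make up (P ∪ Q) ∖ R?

(P ∪ Q) ∖ R is a single connected region.

1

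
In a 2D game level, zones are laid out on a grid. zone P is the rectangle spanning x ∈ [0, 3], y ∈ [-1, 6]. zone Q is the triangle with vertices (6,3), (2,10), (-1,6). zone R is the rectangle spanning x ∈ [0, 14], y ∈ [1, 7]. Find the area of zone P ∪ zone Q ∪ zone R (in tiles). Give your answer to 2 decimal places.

96.79

By inclusion–exclusion:
Individual areas: |zone P| = 21, |zone Q| = 18.5, |zone R| = 84.
|zone P∩zone Q| = 3.2143.
|zone P∩zone R|: x∈[0,3], y∈[1,6] → 3·5 = 15.
|zone Q∩zone R| = 11.7143.
|zone P∩zone Q∩zone R| = 3.2143.
|zone P ∪ zone Q ∪ zone R| = 123.5 − 29.9286 + 3.2143 = 96.79.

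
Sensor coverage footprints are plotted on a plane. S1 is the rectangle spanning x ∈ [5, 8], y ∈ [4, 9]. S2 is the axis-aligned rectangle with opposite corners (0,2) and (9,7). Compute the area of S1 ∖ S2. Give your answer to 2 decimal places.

|S1∩S2|: x∈[5,8], y∈[4,7] → 3·3 = 9.
|S1| = 15.
|S1 ∖ S2| = |S1| − |S1∩S2| = 15 − 9 = 6.00.

6.00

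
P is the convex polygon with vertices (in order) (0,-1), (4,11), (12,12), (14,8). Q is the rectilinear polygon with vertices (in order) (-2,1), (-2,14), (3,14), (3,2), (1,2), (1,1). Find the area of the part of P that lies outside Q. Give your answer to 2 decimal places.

|P| = 83, |P∩Q| = 6.1667.
|P ∖ Q| = |P| − |P∩Q| = 83 − 6.1667 = 76.83.

76.83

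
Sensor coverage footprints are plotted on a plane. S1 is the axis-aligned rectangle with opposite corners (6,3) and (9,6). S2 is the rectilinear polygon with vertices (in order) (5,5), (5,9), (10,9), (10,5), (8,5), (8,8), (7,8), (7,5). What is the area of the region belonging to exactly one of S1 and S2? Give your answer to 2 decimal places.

|S1| = 9, |S2| = 17, |S1∩S2| = 2.
|S1 △ S2| = |S1| + |S2| − 2·|S1∩S2| = 9 + 17 − 4 = 22.00.

22.00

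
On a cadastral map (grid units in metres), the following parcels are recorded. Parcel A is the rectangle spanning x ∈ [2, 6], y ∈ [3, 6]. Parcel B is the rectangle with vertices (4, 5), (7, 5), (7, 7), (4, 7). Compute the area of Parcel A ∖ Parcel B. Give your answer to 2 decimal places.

|Parcel A∩Parcel B|: x∈[4,6], y∈[5,6] → 2·1 = 2.
|Parcel A| = 12.
|Parcel A ∖ Parcel B| = |Parcel A| − |Parcel A∩Parcel B| = 12 − 2 = 10.00.

10.00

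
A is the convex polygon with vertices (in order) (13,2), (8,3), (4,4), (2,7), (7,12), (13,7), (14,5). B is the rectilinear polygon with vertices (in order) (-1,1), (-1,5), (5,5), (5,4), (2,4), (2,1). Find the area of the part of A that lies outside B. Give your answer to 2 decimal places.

68.17

|A| = 69.5, |A∩B| = 1.3333.
|A ∖ B| = |A| − |A∩B| = 69.5 − 1.3333 = 68.17.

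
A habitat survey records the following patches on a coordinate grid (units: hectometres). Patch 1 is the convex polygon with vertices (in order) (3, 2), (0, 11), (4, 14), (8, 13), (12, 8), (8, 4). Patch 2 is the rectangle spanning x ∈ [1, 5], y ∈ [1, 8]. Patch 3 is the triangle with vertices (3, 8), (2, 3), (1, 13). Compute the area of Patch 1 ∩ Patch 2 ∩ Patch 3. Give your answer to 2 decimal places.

The intersection is the polygon with vertices (3,8), (2.25,4.25), (1.714,5.857), (1.5,8).
By the shoelace formula its area is 3.21.

3.21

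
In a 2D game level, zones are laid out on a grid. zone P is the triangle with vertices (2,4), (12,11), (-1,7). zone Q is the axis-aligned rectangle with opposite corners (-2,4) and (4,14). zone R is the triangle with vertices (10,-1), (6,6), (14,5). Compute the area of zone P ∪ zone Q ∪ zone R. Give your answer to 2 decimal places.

98.55

By inclusion–exclusion:
Individual areas: |zone P| = 25.5, |zone Q| = 60, |zone R| = 26.
|zone P∩zone Q| = 12.9462.
|zone P∩zone R| = 0.
|zone Q∩zone R| = 0.
|zone P∩zone Q∩zone R| = 0.
|zone P ∪ zone Q ∪ zone R| = 111.5 − 12.9462 + 0 = 98.55.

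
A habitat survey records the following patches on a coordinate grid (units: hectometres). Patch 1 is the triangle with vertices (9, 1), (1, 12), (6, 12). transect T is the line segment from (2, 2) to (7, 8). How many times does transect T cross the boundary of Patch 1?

1

The segment meets the boundary at (5.35,6.019).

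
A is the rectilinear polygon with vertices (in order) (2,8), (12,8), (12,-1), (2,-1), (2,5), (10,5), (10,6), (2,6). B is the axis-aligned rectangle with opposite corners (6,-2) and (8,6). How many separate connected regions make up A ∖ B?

A ∖ B splits into 2 disjoint pieces (area 46, area 24).

2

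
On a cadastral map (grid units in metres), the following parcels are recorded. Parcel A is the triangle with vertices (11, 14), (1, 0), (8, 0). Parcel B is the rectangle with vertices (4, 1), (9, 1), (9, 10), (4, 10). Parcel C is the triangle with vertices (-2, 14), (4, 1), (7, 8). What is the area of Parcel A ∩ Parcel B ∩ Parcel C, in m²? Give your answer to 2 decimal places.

5.36

The intersection is the polygon with vertices (4,4.2), (6.806,8.129), (7,8), (4,1).
By the shoelace formula its area is 5.36.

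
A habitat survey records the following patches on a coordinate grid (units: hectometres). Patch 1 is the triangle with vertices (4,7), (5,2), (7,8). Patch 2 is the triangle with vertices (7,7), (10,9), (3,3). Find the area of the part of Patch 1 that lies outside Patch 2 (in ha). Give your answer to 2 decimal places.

7.35

|Patch 1| = 8, |Patch 1∩Patch 2| = 0.652.
|Patch 1 ∖ Patch 2| = |Patch 1| − |Patch 1∩Patch 2| = 8 − 0.652 = 7.35.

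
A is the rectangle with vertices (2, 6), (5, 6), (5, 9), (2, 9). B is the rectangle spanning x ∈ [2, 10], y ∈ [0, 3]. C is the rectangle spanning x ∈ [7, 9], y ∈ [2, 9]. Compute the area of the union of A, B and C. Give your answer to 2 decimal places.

By inclusion–exclusion:
Individual areas: |A| = 9, |B| = 24, |C| = 14.
|A∩B| = 0 (no overlap).
|A∩C| = 0 (no overlap).
|B∩C|: x∈[7,9], y∈[2,3] → 2·1 = 2.
|A∩B∩C| = 0.
|A ∪ B ∪ C| = 47 − 2 + 0 = 45.00.

45.00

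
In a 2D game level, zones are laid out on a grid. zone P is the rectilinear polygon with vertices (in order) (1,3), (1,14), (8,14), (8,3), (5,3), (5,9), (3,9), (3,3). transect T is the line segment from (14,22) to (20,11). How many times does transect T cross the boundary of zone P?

The segment lies entirely outside zone P and never meets its boundary.

0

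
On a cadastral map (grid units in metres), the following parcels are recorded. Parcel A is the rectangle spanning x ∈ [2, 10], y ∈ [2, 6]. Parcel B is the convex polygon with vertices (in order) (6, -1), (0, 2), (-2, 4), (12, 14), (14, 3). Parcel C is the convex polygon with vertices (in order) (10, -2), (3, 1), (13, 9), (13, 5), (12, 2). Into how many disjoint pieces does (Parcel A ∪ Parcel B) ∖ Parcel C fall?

(Parcel A ∪ Parcel B) ∖ Parcel C splits into 2 disjoint pieces (area 79.616, area 4.25).

2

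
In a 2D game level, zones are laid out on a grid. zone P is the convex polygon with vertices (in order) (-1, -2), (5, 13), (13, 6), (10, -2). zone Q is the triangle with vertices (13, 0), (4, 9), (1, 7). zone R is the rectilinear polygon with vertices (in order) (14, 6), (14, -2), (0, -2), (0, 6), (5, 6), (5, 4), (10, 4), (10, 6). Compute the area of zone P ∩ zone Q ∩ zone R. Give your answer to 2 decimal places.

6.61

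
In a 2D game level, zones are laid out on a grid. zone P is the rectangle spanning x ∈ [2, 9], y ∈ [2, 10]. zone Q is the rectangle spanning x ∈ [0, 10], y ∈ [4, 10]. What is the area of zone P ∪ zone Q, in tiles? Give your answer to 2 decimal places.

74.00

By inclusion–exclusion:
Individual areas: |zone P| = 56, |zone Q| = 60.
|zone P∩zone Q|: x∈[2,9], y∈[4,10] → 7·6 = 42.
|zone P ∪ zone Q| = 116 − 42 = 74.00.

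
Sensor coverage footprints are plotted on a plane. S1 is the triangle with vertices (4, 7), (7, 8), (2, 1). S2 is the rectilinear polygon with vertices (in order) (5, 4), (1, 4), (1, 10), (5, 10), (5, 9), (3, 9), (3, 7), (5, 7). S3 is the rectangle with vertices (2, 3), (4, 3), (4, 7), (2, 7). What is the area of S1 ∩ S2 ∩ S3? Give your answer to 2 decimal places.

1.50

The intersection is the polygon with vertices (3,4), (4,7), (4,4).
By the shoelace formula its area is 1.50.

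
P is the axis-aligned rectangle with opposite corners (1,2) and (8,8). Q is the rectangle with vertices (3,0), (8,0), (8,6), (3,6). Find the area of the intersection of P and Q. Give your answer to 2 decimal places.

|P∩Q|: x∈[3,8], y∈[2,6] → 5·4 = 20.

20.00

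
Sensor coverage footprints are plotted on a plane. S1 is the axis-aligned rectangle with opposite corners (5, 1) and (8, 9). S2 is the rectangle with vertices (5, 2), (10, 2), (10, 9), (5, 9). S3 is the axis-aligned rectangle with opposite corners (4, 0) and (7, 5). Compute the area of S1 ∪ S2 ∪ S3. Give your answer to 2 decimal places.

By inclusion–exclusion:
Individual areas: |S1| = 24, |S2| = 35, |S3| = 15.
|S1∩S2|: x∈[5,8], y∈[2,9] → 3·7 = 21.
|S1∩S3|: x∈[5,7], y∈[1,5] → 2·4 = 8.
|S2∩S3|: x∈[5,7], y∈[2,5] → 2·3 = 6.
|S1∩S2∩S3| = 6.
|S1 ∪ S2 ∪ S3| = 74 − 35 + 6 = 45.00.

45.00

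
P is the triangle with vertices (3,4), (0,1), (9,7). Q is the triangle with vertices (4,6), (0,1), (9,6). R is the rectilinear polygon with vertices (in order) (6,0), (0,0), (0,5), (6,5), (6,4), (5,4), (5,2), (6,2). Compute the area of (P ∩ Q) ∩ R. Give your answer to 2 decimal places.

3.50

The region (P ∩ Q) ∩ R is the polygon with vertices (5,5), (6,5), (0,1), (3,4).
By the shoelace formula its area is 3.50.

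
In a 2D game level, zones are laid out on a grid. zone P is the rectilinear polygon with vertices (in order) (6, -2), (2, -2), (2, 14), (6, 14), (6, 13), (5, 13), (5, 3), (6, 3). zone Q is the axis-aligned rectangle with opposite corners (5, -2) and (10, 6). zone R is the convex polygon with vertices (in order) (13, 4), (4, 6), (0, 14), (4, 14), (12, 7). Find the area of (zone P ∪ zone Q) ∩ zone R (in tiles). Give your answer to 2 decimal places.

23.57

|zone P ∪ zone Q| = 89.
|(zone P ∪ zone Q) ∩ zone R| = 23.57.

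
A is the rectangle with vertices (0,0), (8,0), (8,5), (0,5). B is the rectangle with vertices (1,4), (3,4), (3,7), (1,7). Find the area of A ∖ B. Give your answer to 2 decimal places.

|A∩B|: x∈[1,3], y∈[4,5] → 2·1 = 2.
|A| = 40.
|A ∖ B| = |A| − |A∩B| = 40 − 2 = 38.00.

38.00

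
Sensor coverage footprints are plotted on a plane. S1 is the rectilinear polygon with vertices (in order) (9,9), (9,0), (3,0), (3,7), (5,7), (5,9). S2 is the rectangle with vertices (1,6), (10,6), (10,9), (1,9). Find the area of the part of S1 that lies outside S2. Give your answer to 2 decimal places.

36.00

|S1| = 50, |S1∩S2| = 14.
|S1 ∖ S2| = |S1| − |S1∩S2| = 50 − 14 = 36.00.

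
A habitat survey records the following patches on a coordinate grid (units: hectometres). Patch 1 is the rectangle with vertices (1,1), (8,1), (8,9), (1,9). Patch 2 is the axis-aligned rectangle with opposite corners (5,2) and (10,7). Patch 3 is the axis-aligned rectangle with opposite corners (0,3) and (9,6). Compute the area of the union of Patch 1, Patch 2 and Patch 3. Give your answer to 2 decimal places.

By inclusion–exclusion:
Individual areas: |Patch 1| = 56, |Patch 2| = 25, |Patch 3| = 27.
|Patch 1∩Patch 2|: x∈[5,8], y∈[2,7] → 3·5 = 15.
|Patch 1∩Patch 3|: x∈[1,8], y∈[3,6] → 7·3 = 21.
|Patch 2∩Patch 3|: x∈[5,9], y∈[3,6] → 4·3 = 12.
|Patch 1∩Patch 2∩Patch 3| = 9.
|Patch 1 ∪ Patch 2 ∪ Patch 3| = 108 − 48 + 9 = 69.00.

69.00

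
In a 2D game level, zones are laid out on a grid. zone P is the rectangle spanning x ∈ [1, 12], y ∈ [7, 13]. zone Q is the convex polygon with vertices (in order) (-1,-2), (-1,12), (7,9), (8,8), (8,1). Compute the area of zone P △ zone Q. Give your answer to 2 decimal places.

|zone P| = 66, |zone Q| = 97, |zone P∩zone Q| = 20.25.
|zone P △ zone Q| = |zone P| + |zone Q| − 2·|zone P∩zone Q| = 66 + 97 − 40.5 = 122.50.

122.50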